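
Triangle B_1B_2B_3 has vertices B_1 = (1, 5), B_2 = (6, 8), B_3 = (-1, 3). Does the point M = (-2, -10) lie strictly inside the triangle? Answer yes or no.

Barycentric coordinates of M: (-43/2, 6, 33/2).
The three coordinates are negative, positive, positive; a point is interior exactly when all three are positive.

no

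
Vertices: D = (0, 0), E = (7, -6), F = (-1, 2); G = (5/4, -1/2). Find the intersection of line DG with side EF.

(5/3, -2/3)

Barycentric coordinates of G with respect to DEF: (1/4, 1/4, 1/2).
On side EF the D-coordinate is zero; dropping G's D-weight 1/4 and renormalizing the remaining 1/4 : 1/2 gives weights 1/3, 2/3 on E, F.
H = (1/3)·(7, -6) + (2/3)·(-1, 2) = (5/3, -2/3).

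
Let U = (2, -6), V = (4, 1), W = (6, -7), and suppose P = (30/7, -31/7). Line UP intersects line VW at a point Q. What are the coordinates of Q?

Barycentric coordinates of P with respect to UVW: (2/7, 2/7, 3/7).
On side VW the U-coordinate is zero; dropping P's U-weight 2/7 and renormalizing the remaining 2/7 : 3/7 gives weights 2/5, 3/5 on V, W.
Q = (2/5)·(4, 1) + (3/5)·(6, -7) = (26/5, -19/5).

(26/5, -19/5)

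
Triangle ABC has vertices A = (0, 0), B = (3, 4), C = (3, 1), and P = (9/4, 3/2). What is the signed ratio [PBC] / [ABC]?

[ABC] = ½·(0·(4−1) + 3·(1−0) + 3·(0−4)) = ½·(0 + 3 − 12) = -9/2.
[PBC] = ½·((9/4)·(4−1) + 3·(1−(3/2)) + 3·(3/2−4)) = ½·(27/4 − 3/2 − 15/2) = -9/8, so the ratio is (-9/8)/(-9/2) = 1/4.

1/4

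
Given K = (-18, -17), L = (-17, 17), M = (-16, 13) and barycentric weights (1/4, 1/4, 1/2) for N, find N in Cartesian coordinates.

N = (1/4)·K + (1/4)·L + (1/2)·M.
x-coordinate: (1/4)·(-18) + (1/4)·(-17) + (1/2)·(-16) = -67/4.
y-coordinate: (1/4)·(-17) + (1/4)·17 + (1/2)·13 = 13/2.

(-67/4, 13/2)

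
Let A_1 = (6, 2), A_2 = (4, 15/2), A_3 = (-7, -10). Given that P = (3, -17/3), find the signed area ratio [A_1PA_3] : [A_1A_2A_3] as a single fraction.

-2/3

[A_1A_2A_3] = ½·(6·(15/2−(-10)) + 4·(-10−2) + (-7)·(2−(15/2))) = ½·(105 − 48 + 77/2) = 191/4.
[A_1PA_3] = ½·(6·(-17/3−(-10)) + 3·(-10−2) + (-7)·(2−(-17/3))) = ½·(26 − 36 − 161/3) = -191/6, so the ratio is (-191/6)/(191/4) = -2/3.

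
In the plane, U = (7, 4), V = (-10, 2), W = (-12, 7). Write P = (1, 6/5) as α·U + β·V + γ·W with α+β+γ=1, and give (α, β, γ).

Signed area of the reference triangle: [UVW] = ½·(7·(2−7) + (-10)·(7−4) + (-12)·(4−2)) = ½·(-35 − 30 − 24) = -89/2.
[PVW] = ½·(1·(2−7) + (-10)·(7−(6/5)) + (-12)·(6/5−2)) = ½·(-5 − 58 + 48/5) = -267/10, so the U-coordinate is (-267/10)/(-89/2) = 3/5.
[UPW] = ½·(7·(6/5−7) + 1·(7−4) + (-12)·(4−(6/5))) = ½·(-203/5 + 3 − 168/5) = -178/5, so the V-coordinate is 4/5.
[UVP] = ½·(7·(2−(6/5)) + (-10)·(6/5−4) + 1·(4−2)) = ½·(28/5 + 28 + 2) = 89/5, so the W-coordinate is -2/5.
Check: 3/5 + 4/5 − 2/5 = 1.

(3/5, 4/5, -2/5)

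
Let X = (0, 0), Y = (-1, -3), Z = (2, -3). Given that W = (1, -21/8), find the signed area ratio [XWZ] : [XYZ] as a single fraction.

1/4

[XYZ] = ½·(0·(-3−(-3)) + (-1)·(-3−0) + 2·(0−(-3))) = ½·(0 + 3 + 6) = 9/2.
[XWZ] = ½·(0·(-21/8−(-3)) + 1·(-3−0) + 2·(0−(-21/8))) = ½·(0 − 3 + 21/4) = 9/8, so the ratio is (9/8)/(9/2) = 1/4.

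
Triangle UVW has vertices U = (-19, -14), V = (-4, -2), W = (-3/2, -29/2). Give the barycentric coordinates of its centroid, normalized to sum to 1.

The centroid is the average of the vertices, so each weight is 1/3.

(1/3, 1/3, 1/3)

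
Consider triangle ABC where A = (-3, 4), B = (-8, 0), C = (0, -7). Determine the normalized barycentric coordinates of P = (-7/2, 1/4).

Signed area of the reference triangle: [ABC] = ½·((-3)·(0−(-7)) + (-8)·(-7−4) + 0·(4−0)) = ½·(-21 + 88 + 0) = 67/2.
[PBC] = ½·((-7/2)·(0−(-7)) + (-8)·(-7−(1/4)) + 0·(1/4−0)) = ½·(-49/2 + 58 + 0) = 67/4, so the A-coordinate is (67/4)/(67/2) = 1/2.
[APC] = ½·((-3)·(1/4−(-7)) + (-7/2)·(-7−4) + 0·(4−(1/4))) = ½·(-87/4 + 77/2 + 0) = 67/8, so the B-coordinate is 1/4.
[ABP] = ½·((-3)·(0−(1/4)) + (-8)·(1/4−4) + (-7/2)·(4−0)) = ½·(3/4 + 30 − 14) = 67/8, so the C-coordinate is 1/4.

(1/2, 1/4, 1/4)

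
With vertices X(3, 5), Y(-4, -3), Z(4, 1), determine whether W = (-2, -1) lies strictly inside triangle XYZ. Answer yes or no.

Barycentric coordinates of W: (2/9, 13/18, 1/18).
The three coordinates are positive, positive, positive; a point is interior exactly when all three are positive.

yes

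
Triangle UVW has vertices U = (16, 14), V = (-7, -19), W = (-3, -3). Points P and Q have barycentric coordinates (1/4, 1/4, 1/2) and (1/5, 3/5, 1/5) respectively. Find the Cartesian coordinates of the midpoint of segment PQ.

(-17/40, -239/40)

Barycentric coordinates of the midpoint are the average: (9/40, 17/40, 7/20).
Converting: (9/40)·U + (17/40)·V + (7/20)·W = (-17/40, -239/40).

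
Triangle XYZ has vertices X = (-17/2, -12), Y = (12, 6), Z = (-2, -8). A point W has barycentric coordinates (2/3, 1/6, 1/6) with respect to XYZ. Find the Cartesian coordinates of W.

(-4, -25/3)

W = (2/3)·X + (1/6)·Y + (1/6)·Z.
x-coordinate: (2/3)·(-17/2) + (1/6)·12 + (1/6)·(-2) = -4.
y-coordinate: (2/3)·(-12) + (1/6)·6 + (1/6)·(-8) = -25/3.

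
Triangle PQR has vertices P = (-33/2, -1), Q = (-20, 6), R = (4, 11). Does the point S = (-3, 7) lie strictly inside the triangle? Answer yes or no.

Barycentric coordinates of S: (122/371, 4/371, 35/53).
The three coordinates are positive, positive, positive; a point is interior exactly when all three are positive.

yes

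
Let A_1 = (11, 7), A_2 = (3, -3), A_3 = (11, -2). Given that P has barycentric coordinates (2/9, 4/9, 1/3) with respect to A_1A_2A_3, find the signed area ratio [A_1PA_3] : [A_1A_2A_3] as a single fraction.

4/9

The signed ratio [A_1PA_3]/[A_1A_2A_3] equals the barycentric coordinate of P at vertex A_2, which is 4/9.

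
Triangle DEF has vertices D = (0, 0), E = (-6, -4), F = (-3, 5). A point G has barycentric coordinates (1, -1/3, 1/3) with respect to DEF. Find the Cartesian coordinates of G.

(1, 3)

G = 1·D + (-1/3)·E + (1/3)·F.
x-coordinate: 1·0 + (-1/3)·(-6) + (1/3)·(-3) = 1.
y-coordinate: 1·0 + (-1/3)·(-4) + (1/3)·5 = 3.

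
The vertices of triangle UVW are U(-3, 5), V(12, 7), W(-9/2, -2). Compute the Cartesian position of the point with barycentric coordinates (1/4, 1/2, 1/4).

(33/8, 17/4)

P = (1/4)·U + (1/2)·V + (1/4)·W.
x-coordinate: (1/4)·(-3) + (1/2)·12 + (1/4)·(-9/2) = 33/8.
y-coordinate: (1/4)·5 + (1/2)·7 + (1/4)·(-2) = 17/4.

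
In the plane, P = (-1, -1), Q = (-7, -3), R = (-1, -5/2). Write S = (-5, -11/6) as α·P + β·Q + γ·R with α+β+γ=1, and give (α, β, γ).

(2/3, 2/3, -1/3)

Signed area of the reference triangle: [PQR] = ½·((-1)·(-3−(-5/2)) + (-7)·(-5/2−(-1)) + (-1)·(-1−(-3))) = ½·(1/2 + 21/2 − 2) = 9/2.
[SQR] = ½·((-5)·(-3−(-5/2)) + (-7)·(-5/2−(-11/6)) + (-1)·(-11/6−(-3))) = ½·(5/2 + 14/3 − 7/6) = 3, so the P-coordinate is 3/(9/2) = 2/3.
[PSR] = ½·((-1)·(-11/6−(-5/2)) + (-5)·(-5/2−(-1)) + (-1)·(-1−(-11/6))) = ½·(-2/3 + 15/2 − 5/6) = 3, so the Q-coordinate is 2/3.
[PQS] = ½·((-1)·(-3−(-11/6)) + (-7)·(-11/6−(-1)) + (-5)·(-1−(-3))) = ½·(7/6 + 35/6 − 10) = -3/2, so the R-coordinate is -1/3.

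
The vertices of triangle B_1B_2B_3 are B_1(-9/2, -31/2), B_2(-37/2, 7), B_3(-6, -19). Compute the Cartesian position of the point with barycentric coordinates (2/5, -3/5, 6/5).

(21/10, -166/5)

M = (2/5)·B_1 + (-3/5)·B_2 + (6/5)·B_3.
x-coordinate: (2/5)·(-9/2) + (-3/5)·(-37/2) + (6/5)·(-6) = 21/10.
y-coordinate: (2/5)·(-31/2) + (-3/5)·7 + (6/5)·(-19) = -166/5.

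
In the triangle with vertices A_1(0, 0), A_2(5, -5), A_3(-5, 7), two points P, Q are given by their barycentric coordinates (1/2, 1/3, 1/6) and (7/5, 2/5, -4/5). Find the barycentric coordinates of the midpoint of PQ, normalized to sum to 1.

Since both coordinate triples sum to 1, the midpoint's barycentrics are the componentwise average.
(1/2+7/5)/2 = 19/20; similarly 11/30 and -19/60.

(19/20, 11/30, -19/60)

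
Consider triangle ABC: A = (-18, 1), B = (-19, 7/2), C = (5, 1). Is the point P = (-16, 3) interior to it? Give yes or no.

Barycentric coordinates of P: (9/115, 4/5, 14/115).
The three coordinates are positive, positive, positive; a point is interior exactly when all three are positive.

yes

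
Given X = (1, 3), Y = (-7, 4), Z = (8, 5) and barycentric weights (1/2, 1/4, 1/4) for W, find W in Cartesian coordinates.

W = (1/2)·X + (1/4)·Y + (1/4)·Z.
x-coordinate: (1/2)·1 + (1/4)·(-7) + (1/4)·8 = 3/4.
y-coordinate: (1/2)·3 + (1/4)·4 + (1/4)·5 = 15/4.

(3/4, 15/4)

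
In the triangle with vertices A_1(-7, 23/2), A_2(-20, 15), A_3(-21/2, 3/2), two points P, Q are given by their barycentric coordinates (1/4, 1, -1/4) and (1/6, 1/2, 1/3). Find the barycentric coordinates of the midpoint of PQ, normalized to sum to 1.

Since both coordinate triples sum to 1, the midpoint's barycentrics are the componentwise average.
(1/4+1/6)/2 = 5/24; similarly 3/4 and 1/24.

(5/24, 3/4, 1/24)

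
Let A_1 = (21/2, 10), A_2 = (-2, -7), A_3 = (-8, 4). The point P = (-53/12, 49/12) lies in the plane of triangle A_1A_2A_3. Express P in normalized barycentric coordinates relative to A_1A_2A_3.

(1/6, 1/12, 3/4)

Signed area of the reference triangle: [A_1A_2A_3] = ½·((21/2)·(-7−4) + (-2)·(4−10) + (-8)·(10−(-7))) = ½·(-231/2 + 12 − 136) = -479/4.
[PA_2A_3] = ½·((-53/12)·(-7−4) + (-2)·(4−(49/12)) + (-8)·(49/12−(-7))) = ½·(583/12 + 1/6 − 266/3) = -479/24, so the A_1-coordinate is (-479/24)/(-479/4) = 1/6.
[A_1PA_3] = ½·((21/2)·(49/12−4) + (-53/12)·(4−10) + (-8)·(10−(49/12))) = ½·(7/8 + 53/2 − 142/3) = -479/48, so the A_2-coordinate is 1/12.
[A_1A_2P] = ½·((21/2)·(-7−(49/12)) + (-2)·(49/12−10) + (-53/12)·(10−(-7))) = ½·(-931/8 + 71/6 − 901/12) = -1437/16, so the A_3-coordinate is 3/4.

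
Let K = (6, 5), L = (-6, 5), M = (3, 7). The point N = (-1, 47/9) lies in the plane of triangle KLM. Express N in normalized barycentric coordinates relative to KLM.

Signed area of the reference triangle: [KLM] = ½·(6·(5−7) + (-6)·(7−5) + 3·(5−5)) = ½·(-12 − 12 + 0) = -12.
[NLM] = ½·((-1)·(5−7) + (-6)·(7−(47/9)) + 3·(47/9−5)) = ½·(2 − 32/3 + 2/3) = -4, so the K-coordinate is (-4)/(-12) = 1/3.
[KNM] = ½·(6·(47/9−7) + (-1)·(7−5) + 3·(5−(47/9))) = ½·(-32/3 − 2 − 2/3) = -20/3, so the L-coordinate is 5/9.
[KLN] = ½·(6·(5−(47/9)) + (-6)·(47/9−5) + (-1)·(5−5)) = ½·(-4/3 − 4/3 + 0) = -4/3, so the M-coordinate is 1/9.

(1/3, 5/9, 1/9)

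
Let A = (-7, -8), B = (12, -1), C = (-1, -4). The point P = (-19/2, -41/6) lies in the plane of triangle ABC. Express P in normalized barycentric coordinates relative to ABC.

Signed area of the reference triangle: [ABC] = ½·((-7)·(-1−(-4)) + 12·(-4−(-8)) + (-1)·(-8−(-1))) = ½·(-21 + 48 + 7) = 17.
[PBC] = ½·((-19/2)·(-1−(-4)) + 12·(-4−(-41/6)) + (-1)·(-41/6−(-1))) = ½·(-57/2 + 34 + 35/6) = 17/3, so the A-coordinate is (17/3)/17 = 1/3.
[APC] = ½·((-7)·(-41/6−(-4)) + (-19/2)·(-4−(-8)) + (-1)·(-8−(-41/6))) = ½·(119/6 − 38 + 7/6) = -17/2, so the B-coordinate is -1/2.
[ABP] = ½·((-7)·(-1−(-41/6)) + 12·(-41/6−(-8)) + (-19/2)·(-8−(-1))) = ½·(-245/6 + 14 + 133/2) = 119/6, so the C-coordinate is 7/6.
Check: 1/3 − 1/2 + 7/6 = 1.

(1/3, -1/2, 7/6)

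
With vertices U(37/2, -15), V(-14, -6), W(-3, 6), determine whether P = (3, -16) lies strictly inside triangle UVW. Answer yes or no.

no

Barycentric coordinates of P: (314/489, 347/489, -172/489).
The three coordinates are positive, positive, negative; a point is interior exactly when all three are positive.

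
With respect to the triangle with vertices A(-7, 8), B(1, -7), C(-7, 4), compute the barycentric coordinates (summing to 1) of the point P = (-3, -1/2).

(1/4, 1/2, 1/4)

Signed area of the reference triangle: [ABC] = ½·((-7)·(-7−4) + 1·(4−8) + (-7)·(8−(-7))) = ½·(77 − 4 − 105) = -16.
[PBC] = ½·((-3)·(-7−4) + 1·(4−(-1/2)) + (-7)·(-1/2−(-7))) = ½·(33 + 9/2 − 91/2) = -4, so the A-coordinate is (-4)/(-16) = 1/4.
[APC] = ½·((-7)·(-1/2−4) + (-3)·(4−8) + (-7)·(8−(-1/2))) = ½·(63/2 + 12 − 119/2) = -8, so the B-coordinate is 1/2.
[ABP] = ½·((-7)·(-7−(-1/2)) + 1·(-1/2−8) + (-3)·(8−(-7))) = ½·(91/2 − 17/2 − 45) = -4, so the C-coordinate is 1/4.
Check: 1/4 + 1/2 + 1/4 = 1.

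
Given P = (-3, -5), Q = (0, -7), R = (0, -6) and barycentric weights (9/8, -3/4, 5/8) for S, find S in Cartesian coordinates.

S = (9/8)·P + (-3/4)·Q + (5/8)·R.
x-coordinate: (9/8)·(-3) + (-3/4)·0 + (5/8)·0 = -27/8.
y-coordinate: (9/8)·(-5) + (-3/4)·(-7) + (5/8)·(-6) = -33/8.

(-27/8, -33/8)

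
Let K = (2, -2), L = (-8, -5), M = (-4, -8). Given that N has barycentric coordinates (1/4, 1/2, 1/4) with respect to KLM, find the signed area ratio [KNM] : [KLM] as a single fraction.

1/2

The signed ratio [KNM]/[KLM] equals the barycentric coordinate of N at vertex L, which is 1/2.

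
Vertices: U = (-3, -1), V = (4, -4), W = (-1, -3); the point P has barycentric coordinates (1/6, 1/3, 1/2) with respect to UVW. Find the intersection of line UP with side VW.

(1, -17/5)

Line UP meets VW where the U-coordinate vanishes; zeroing P's U-weight and renormalizing leaves V, W-weights 1/3 : 1/2 → (2/5, 3/5).
So Q = (2/5)·V + (3/5)·W = (1, -17/5).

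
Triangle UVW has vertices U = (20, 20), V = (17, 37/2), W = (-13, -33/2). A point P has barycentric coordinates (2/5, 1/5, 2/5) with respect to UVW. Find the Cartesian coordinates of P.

(31/5, 51/10)

P = (2/5)·U + (1/5)·V + (2/5)·W.
x-coordinate: (2/5)·20 + (1/5)·17 + (2/5)·(-13) = 31/5.
y-coordinate: (2/5)·20 + (1/5)·(37/2) + (2/5)·(-33/2) = 51/10.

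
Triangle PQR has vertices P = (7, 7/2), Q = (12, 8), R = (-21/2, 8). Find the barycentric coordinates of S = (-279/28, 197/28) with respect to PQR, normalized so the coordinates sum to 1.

(3/14, -1/7, 13/14)

Signed area of the reference triangle: [PQR] = ½·(7·(8−8) + 12·(8−(7/2)) + (-21/2)·(7/2−8)) = ½·(0 + 54 + 189/4) = 405/8.
[SQR] = ½·((-279/28)·(8−8) + 12·(8−(197/28)) + (-21/2)·(197/28−8)) = ½·(0 + 81/7 + 81/8) = 1215/112, so the P-coordinate is (1215/112)/(405/8) = 3/14.
[PSR] = ½·(7·(197/28−8) + (-279/28)·(8−(7/2)) + (-21/2)·(7/2−(197/28))) = ½·(-27/4 − 2511/56 + 297/8) = -405/56, so the Q-coordinate is -1/7.
[PQS] = ½·(7·(8−(197/28)) + 12·(197/28−(7/2)) + (-279/28)·(7/2−8)) = ½·(27/4 + 297/7 + 2511/56) = 5265/112, so the R-coordinate is 13/14.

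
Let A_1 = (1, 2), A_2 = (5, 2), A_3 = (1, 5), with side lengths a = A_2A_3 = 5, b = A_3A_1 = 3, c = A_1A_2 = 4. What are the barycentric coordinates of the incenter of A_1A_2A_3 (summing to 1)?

The incenter has barycentric coordinates proportional to the opposite side lengths: (5 : 3 : 4).
Normalizing by 5+3+4 = 12 gives (5/12, 1/4, 1/3).

(5/12, 1/4, 1/3)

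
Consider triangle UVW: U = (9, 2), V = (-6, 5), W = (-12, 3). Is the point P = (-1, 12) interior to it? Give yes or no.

no

Barycentric coordinates of P: (-2/3, 25/6, -5/2).
The three coordinates are negative, positive, negative; a point is interior exactly when all three are positive.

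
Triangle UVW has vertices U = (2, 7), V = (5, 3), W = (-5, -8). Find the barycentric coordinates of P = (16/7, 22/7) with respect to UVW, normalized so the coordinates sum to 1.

Signed area of the reference triangle: [UVW] = ½·(2·(3−(-8)) + 5·(-8−7) + (-5)·(7−3)) = ½·(22 − 75 − 20) = -73/2.
[PVW] = ½·((16/7)·(3−(-8)) + 5·(-8−(22/7)) + (-5)·(22/7−3)) = ½·(176/7 − 390/7 − 5/7) = -219/14, so the U-coordinate is (-219/14)/(-73/2) = 3/7.
[UPW] = ½·(2·(22/7−(-8)) + (16/7)·(-8−7) + (-5)·(7−(22/7))) = ½·(156/7 − 240/7 − 135/7) = -219/14, so the V-coordinate is 3/7.
[UVP] = ½·(2·(3−(22/7)) + 5·(22/7−7) + (16/7)·(7−3)) = ½·(-2/7 − 135/7 + 64/7) = -73/14, so the W-coordinate is 1/7.

(3/7, 3/7, 1/7)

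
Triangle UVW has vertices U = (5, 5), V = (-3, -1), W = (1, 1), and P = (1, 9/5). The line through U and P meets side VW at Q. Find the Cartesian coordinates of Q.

Barycentric coordinates of P with respect to UVW: (2/5, 2/5, 1/5).
On side VW the U-coordinate is zero; dropping P's U-weight 2/5 and renormalizing the remaining 2/5 : 1/5 gives weights 2/3, 1/3 on V, W.
Q = (2/3)·(-3, -1) + (1/3)·(1, 1) = (-5/3, -1/3).

(-5/3, -1/3)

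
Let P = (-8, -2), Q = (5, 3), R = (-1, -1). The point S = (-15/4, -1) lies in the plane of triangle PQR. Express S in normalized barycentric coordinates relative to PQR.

(1/2, 1/8, 3/8)

Signed area of the reference triangle: [PQR] = ½·((-8)·(3−(-1)) + 5·(-1−(-2)) + (-1)·(-2−3)) = ½·(-32 + 5 + 5) = -11.
[SQR] = ½·((-15/4)·(3−(-1)) + 5·(-1−(-1)) + (-1)·(-1−3)) = ½·(-15 + 0 + 4) = -11/2, so the P-coordinate is (-11/2)/(-11) = 1/2.
[PSR] = ½·((-8)·(-1−(-1)) + (-15/4)·(-1−(-2)) + (-1)·(-2−(-1))) = ½·(0 − 15/4 + 1) = -11/8, so the Q-coordinate is 1/8.
[PQS] = ½·((-8)·(3−(-1)) + 5·(-1−(-2)) + (-15/4)·(-2−3)) = ½·(-32 + 5 + 75/4) = -33/8, so the R-coordinate is 3/8.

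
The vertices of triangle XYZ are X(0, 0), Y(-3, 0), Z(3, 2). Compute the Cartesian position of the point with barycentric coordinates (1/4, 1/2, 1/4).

(-3/4, 1/2)

W = (1/4)·X + (1/2)·Y + (1/4)·Z.
x-coordinate: (1/4)·0 + (1/2)·(-3) + (1/4)·3 = -3/4.
y-coordinate: (1/4)·0 + (1/2)·0 + (1/4)·2 = 1/2.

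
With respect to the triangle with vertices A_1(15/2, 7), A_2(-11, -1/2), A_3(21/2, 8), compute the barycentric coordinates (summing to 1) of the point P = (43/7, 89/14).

Signed area of the reference triangle: [A_1A_2A_3] = ½·((15/2)·(-1/2−8) + (-11)·(8−7) + (21/2)·(7−(-1/2))) = ½·(-255/4 − 11 + 315/4) = 2.
[PA_2A_3] = ½·((43/7)·(-1/2−8) + (-11)·(8−(89/14)) + (21/2)·(89/14−(-1/2))) = ½·(-731/14 − 253/14 + 72) = 6/7, so the A_1-coordinate is (6/7)/2 = 3/7.
[A_1PA_3] = ½·((15/2)·(89/14−8) + (43/7)·(8−7) + (21/2)·(7−(89/14))) = ½·(-345/28 + 43/7 + 27/4) = 2/7, so the A_2-coordinate is 1/7.
[A_1A_2P] = ½·((15/2)·(-1/2−(89/14)) + (-11)·(89/14−7) + (43/7)·(7−(-1/2))) = ½·(-360/7 + 99/14 + 645/14) = 6/7, so the A_3-coordinate is 3/7.

(3/7, 1/7, 3/7)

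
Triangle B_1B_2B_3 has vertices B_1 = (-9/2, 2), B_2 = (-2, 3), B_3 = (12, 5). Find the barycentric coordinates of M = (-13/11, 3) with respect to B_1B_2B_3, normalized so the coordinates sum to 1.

(2/11, 8/11, 1/11)

Signed area of the reference triangle: [B_1B_2B_3] = ½·((-9/2)·(3−5) + (-2)·(5−2) + 12·(2−3)) = ½·(9 − 6 − 12) = -9/2.
[MB_2B_3] = ½·((-13/11)·(3−5) + (-2)·(5−3) + 12·(3−3)) = ½·(26/11 − 4 + 0) = -9/11, so the B_1-coordinate is (-9/11)/(-9/2) = 2/11.
[B_1MB_3] = ½·((-9/2)·(3−5) + (-13/11)·(5−2) + 12·(2−3)) = ½·(9 − 39/11 − 12) = -36/11, so the B_2-coordinate is 8/11.
[B_1B_2M] = ½·((-9/2)·(3−3) + (-2)·(3−2) + (-13/11)·(2−3)) = ½·(0 − 2 + 13/11) = -9/22, so the B_3-coordinate is 1/11.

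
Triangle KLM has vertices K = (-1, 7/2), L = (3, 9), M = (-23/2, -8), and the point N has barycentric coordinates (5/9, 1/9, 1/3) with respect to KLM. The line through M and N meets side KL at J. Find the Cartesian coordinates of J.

(-1/3, 53/12)

Line MN meets KL where the M-coordinate vanishes; zeroing N's M-weight and renormalizing leaves K, L-weights 5/9 : 1/9 → (5/6, 1/6).
So J = (5/6)·K + (1/6)·L = (-1/3, 53/12).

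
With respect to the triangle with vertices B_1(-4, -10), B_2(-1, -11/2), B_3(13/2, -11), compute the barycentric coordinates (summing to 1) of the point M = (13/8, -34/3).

Signed area of the reference triangle: [B_1B_2B_3] = ½·((-4)·(-11/2−(-11)) + (-1)·(-11−(-10)) + (13/2)·(-10−(-11/2))) = ½·(-22 + 1 − 117/4) = -201/8.
[MB_2B_3] = ½·((13/8)·(-11/2−(-11)) + (-1)·(-11−(-34/3)) + (13/2)·(-34/3−(-11/2))) = ½·(143/16 − 1/3 − 455/12) = -469/32, so the B_1-coordinate is (-469/32)/(-201/8) = 7/12.
[B_1MB_3] = ½·((-4)·(-34/3−(-11)) + (13/8)·(-11−(-10)) + (13/2)·(-10−(-34/3))) = ½·(4/3 − 13/8 + 26/3) = 67/16, so the B_2-coordinate is -1/6.
[B_1B_2M] = ½·((-4)·(-11/2−(-34/3)) + (-1)·(-34/3−(-10)) + (13/8)·(-10−(-11/2))) = ½·(-70/3 + 4/3 − 117/16) = -469/32, so the B_3-coordinate is 7/12.
Check: 7/12 − 1/6 + 7/12 = 1.

(7/12, -1/6, 7/12)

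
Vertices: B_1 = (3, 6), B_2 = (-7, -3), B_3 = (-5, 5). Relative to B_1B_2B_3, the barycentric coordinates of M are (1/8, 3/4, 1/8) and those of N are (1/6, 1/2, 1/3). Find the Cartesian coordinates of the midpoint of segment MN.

Barycentric coordinates of the midpoint are the average: (7/48, 5/8, 11/48).
Converting: (7/48)·B_1 + (5/8)·B_2 + (11/48)·B_3 = (-61/12, 7/48).

(-61/12, 7/48)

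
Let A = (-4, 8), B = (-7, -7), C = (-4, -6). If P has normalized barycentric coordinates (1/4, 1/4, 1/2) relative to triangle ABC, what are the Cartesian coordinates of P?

(-19/4, -11/4)

P = (1/4)·A + (1/4)·B + (1/2)·C.
x-coordinate: (1/4)·(-4) + (1/4)·(-7) + (1/2)·(-4) = -19/4.
y-coordinate: (1/4)·8 + (1/4)·(-7) + (1/2)·(-6) = -11/4.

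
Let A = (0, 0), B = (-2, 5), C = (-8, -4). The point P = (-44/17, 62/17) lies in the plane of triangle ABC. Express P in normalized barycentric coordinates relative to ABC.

(1/17, 14/17, 2/17)

Signed area of the reference triangle: [ABC] = ½·(0·(5−(-4)) + (-2)·(-4−0) + (-8)·(0−5)) = ½·(0 + 8 + 40) = 24.
[PBC] = ½·((-44/17)·(5−(-4)) + (-2)·(-4−(62/17)) + (-8)·(62/17−5)) = ½·(-396/17 + 260/17 + 184/17) = 24/17, so the A-coordinate is (24/17)/24 = 1/17.
[APC] = ½·(0·(62/17−(-4)) + (-44/17)·(-4−0) + (-8)·(0−(62/17))) = ½·(0 + 176/17 + 496/17) = 336/17, so the B-coordinate is 14/17.
[ABP] = ½·(0·(5−(62/17)) + (-2)·(62/17−0) + (-44/17)·(0−5)) = ½·(0 − 124/17 + 220/17) = 48/17, so the C-coordinate is 2/17.
Check: 1/17 + 14/17 + 2/17 = 1.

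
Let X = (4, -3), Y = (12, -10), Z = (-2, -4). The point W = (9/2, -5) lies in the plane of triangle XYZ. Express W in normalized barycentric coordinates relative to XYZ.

(1/2, 1/4, 1/4)

Signed area of the reference triangle: [XYZ] = ½·(4·(-10−(-4)) + 12·(-4−(-3)) + (-2)·(-3−(-10))) = ½·(-24 − 12 − 14) = -25.
[WYZ] = ½·((9/2)·(-10−(-4)) + 12·(-4−(-5)) + (-2)·(-5−(-10))) = ½·(-27 + 12 − 10) = -25/2, so the X-coordinate is (-25/2)/(-25) = 1/2.
[XWZ] = ½·(4·(-5−(-4)) + (9/2)·(-4−(-3)) + (-2)·(-3−(-5))) = ½·(-4 − 9/2 − 4) = -25/4, so the Y-coordinate is 1/4.
[XYW] = ½·(4·(-10−(-5)) + 12·(-5−(-3)) + (9/2)·(-3−(-10))) = ½·(-20 − 24 + 63/2) = -25/4, so the Z-coordinate is 1/4.
Check: 1/2 + 1/4 + 1/4 = 1.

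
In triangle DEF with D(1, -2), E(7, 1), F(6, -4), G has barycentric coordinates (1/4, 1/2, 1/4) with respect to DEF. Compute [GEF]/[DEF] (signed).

The signed ratio [GEF]/[DEF] equals the barycentric coordinate of G at vertex D, which is 1/4.

1/4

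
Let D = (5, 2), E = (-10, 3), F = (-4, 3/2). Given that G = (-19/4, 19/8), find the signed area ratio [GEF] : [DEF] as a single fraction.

1/4

[DEF] = ½·(5·(3−(3/2)) + (-10)·(3/2−2) + (-4)·(2−3)) = ½·(15/2 + 5 + 4) = 33/4.
[GEF] = ½·((-19/4)·(3−(3/2)) + (-10)·(3/2−(19/8)) + (-4)·(19/8−3)) = ½·(-57/8 + 35/4 + 5/2) = 33/16, so the ratio is (33/16)/(33/4) = 1/4.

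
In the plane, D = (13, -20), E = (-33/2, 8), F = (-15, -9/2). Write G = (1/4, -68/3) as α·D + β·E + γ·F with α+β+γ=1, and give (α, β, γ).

(1/2, -5/6, 4/3)

Signed area of the reference triangle: [DEF] = ½·(13·(8−(-9/2)) + (-33/2)·(-9/2−(-20)) + (-15)·(-20−8)) = ½·(325/2 − 1023/4 + 420) = 1307/8.
[GEF] = ½·((1/4)·(8−(-9/2)) + (-33/2)·(-9/2−(-68/3)) + (-15)·(-68/3−8)) = ½·(25/8 − 1199/4 + 460) = 1307/16, so the D-coordinate is (1307/16)/(1307/8) = 1/2.
[DGF] = ½·(13·(-68/3−(-9/2)) + (1/4)·(-9/2−(-20)) + (-15)·(-20−(-68/3))) = ½·(-1417/6 + 31/8 − 40) = -6535/48, so the E-coordinate is -5/6.
[DEG] = ½·(13·(8−(-68/3)) + (-33/2)·(-68/3−(-20)) + (1/4)·(-20−8)) = ½·(1196/3 + 44 − 7) = 1307/6, so the F-coordinate is 4/3.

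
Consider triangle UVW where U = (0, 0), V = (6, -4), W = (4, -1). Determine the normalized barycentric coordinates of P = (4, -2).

Signed area of the reference triangle: [UVW] = ½·(0·(-4−(-1)) + 6·(-1−0) + 4·(0−(-4))) = ½·(0 − 6 + 16) = 5.
[PVW] = ½·(4·(-4−(-1)) + 6·(-1−(-2)) + 4·(-2−(-4))) = ½·(-12 + 6 + 8) = 1, so the U-coordinate is 1/5 = 1/5.
[UPW] = ½·(0·(-2−(-1)) + 4·(-1−0) + 4·(0−(-2))) = ½·(0 − 4 + 8) = 2, so the V-coordinate is 2/5.
[UVP] = ½·(0·(-4−(-2)) + 6·(-2−0) + 4·(0−(-4))) = ½·(0 − 12 + 16) = 2, so the W-coordinate is 2/5.
Check: 1/5 + 2/5 + 2/5 = 1.

(1/5, 2/5, 2/5)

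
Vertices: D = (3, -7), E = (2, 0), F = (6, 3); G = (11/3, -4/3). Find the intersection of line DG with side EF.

Barycentric coordinates of G with respect to DEF: (1/3, 1/3, 1/3).
On side EF the D-coordinate is zero; dropping G's D-weight 1/3 and renormalizing the remaining 1/3 : 1/3 gives weights 1/2, 1/2 on E, F.
H = (1/2)·(2, 0) + (1/2)·(6, 3) = (4, 3/2).

(4, 3/2)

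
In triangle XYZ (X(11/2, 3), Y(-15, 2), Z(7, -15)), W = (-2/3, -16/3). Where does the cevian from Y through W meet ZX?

Barycentric coordinates of W with respect to XYZ: (2/9, 1/3, 4/9).
On side ZX the Y-coordinate is zero; dropping W's Y-weight 1/3 and renormalizing the remaining 4/9 : 2/9 gives weights 2/3, 1/3 on Z, X.
V = (2/3)·(7, -15) + (1/3)·(11/2, 3) = (13/2, -9).

(13/2, -9)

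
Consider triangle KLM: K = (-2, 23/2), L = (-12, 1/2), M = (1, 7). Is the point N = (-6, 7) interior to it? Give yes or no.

yes

Barycentric coordinates of N: (7/12, 21/52, 1/78).
The three coordinates are positive, positive, positive; a point is interior exactly when all three are positive.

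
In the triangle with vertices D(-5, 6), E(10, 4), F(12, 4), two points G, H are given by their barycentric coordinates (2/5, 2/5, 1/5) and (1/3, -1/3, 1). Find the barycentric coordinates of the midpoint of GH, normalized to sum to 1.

Since both coordinate triples sum to 1, the midpoint's barycentrics are the componentwise average.
(2/5+1/3)/2 = 11/30; similarly 1/30 and 3/5.

(11/30, 1/30, 3/5)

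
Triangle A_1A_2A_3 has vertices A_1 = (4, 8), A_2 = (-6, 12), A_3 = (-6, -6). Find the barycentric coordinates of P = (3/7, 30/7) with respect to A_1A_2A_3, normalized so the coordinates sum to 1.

Signed area of the reference triangle: [A_1A_2A_3] = ½·(4·(12−(-6)) + (-6)·(-6−8) + (-6)·(8−12)) = ½·(72 + 84 + 24) = 90.
[PA_2A_3] = ½·((3/7)·(12−(-6)) + (-6)·(-6−(30/7)) + (-6)·(30/7−12)) = ½·(54/7 + 432/7 + 324/7) = 405/7, so the A_1-coordinate is (405/7)/90 = 9/14.
[A_1PA_3] = ½·(4·(30/7−(-6)) + (3/7)·(-6−8) + (-6)·(8−(30/7))) = ½·(288/7 − 6 − 156/7) = 45/7, so the A_2-coordinate is 1/14.
[A_1A_2P] = ½·(4·(12−(30/7)) + (-6)·(30/7−8) + (3/7)·(8−12)) = ½·(216/7 + 156/7 − 12/7) = 180/7, so the A_3-coordinate is 2/7.
Check: 9/14 + 1/14 + 2/7 = 1.

(9/14, 1/14, 2/7)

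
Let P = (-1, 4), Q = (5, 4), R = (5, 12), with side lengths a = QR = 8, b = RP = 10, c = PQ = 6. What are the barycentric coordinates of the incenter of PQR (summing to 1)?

The incenter has barycentric coordinates proportional to the opposite side lengths: (8 : 10 : 6).
Normalizing by 8+10+6 = 24 gives (1/3, 5/12, 1/4).

(1/3, 5/12, 1/4)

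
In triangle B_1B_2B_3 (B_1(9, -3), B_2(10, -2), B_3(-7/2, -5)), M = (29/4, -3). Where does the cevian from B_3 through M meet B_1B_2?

(47/5, -13/5)

Barycentric coordinates of M with respect to B_1B_2B_3: (1/2, 1/3, 1/6).
On side B_1B_2 the B_3-coordinate is zero; dropping M's B_3-weight 1/6 and renormalizing the remaining 1/2 : 1/3 gives weights 3/5, 2/5 on B_1, B_2.
N = (3/5)·(9, -3) + (2/5)·(10, -2) = (47/5, -13/5).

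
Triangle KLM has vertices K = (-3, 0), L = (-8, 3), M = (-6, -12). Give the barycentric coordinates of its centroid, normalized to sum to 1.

The centroid is the average of the vertices, so each weight is 1/3.

(1/3, 1/3, 1/3)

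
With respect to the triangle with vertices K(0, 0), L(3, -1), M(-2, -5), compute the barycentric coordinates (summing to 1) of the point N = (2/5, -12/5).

(1/5, 2/5, 2/5)

Signed area of the reference triangle: [KLM] = ½·(0·(-1−(-5)) + 3·(-5−0) + (-2)·(0−(-1))) = ½·(0 − 15 − 2) = -17/2.
[NLM] = ½·((2/5)·(-1−(-5)) + 3·(-5−(-12/5)) + (-2)·(-12/5−(-1))) = ½·(8/5 − 39/5 + 14/5) = -17/10, so the K-coordinate is (-17/10)/(-17/2) = 1/5.
[KNM] = ½·(0·(-12/5−(-5)) + (2/5)·(-5−0) + (-2)·(0−(-12/5))) = ½·(0 − 2 − 24/5) = -17/5, so the L-coordinate is 2/5.
[KLN] = ½·(0·(-1−(-12/5)) + 3·(-12/5−0) + (2/5)·(0−(-1))) = ½·(0 − 36/5 + 2/5) = -17/5, so the M-coordinate is 2/5.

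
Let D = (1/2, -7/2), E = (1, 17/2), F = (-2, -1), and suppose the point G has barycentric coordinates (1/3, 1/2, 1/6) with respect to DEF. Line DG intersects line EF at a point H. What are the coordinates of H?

(1/4, 49/8)

Line DG meets EF where the D-coordinate vanishes; zeroing G's D-weight and renormalizing leaves E, F-weights 1/2 : 1/6 → (3/4, 1/4).
So H = (3/4)·E + (1/4)·F = (1/4, 49/8).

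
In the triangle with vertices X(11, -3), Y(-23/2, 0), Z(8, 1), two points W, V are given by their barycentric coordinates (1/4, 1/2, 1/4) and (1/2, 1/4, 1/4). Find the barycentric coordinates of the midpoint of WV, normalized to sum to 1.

Since both coordinate triples sum to 1, the midpoint's barycentrics are the componentwise average.
(1/4+1/2)/2 = 3/8; similarly 3/8 and 1/4.

(3/8, 3/8, 1/4)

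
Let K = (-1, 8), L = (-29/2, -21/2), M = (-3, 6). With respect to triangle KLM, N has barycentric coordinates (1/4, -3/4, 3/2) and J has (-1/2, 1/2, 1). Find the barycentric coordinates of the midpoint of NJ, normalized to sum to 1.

(-1/8, -1/8, 5/4)

Since both coordinate triples sum to 1, the midpoint's barycentrics are the componentwise average.
(1/4+-1/2)/2 = -1/8; similarly -1/8 and 5/4.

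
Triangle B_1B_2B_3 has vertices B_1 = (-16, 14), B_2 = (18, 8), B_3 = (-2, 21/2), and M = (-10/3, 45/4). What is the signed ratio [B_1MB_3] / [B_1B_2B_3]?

1/6

[B_1B_2B_3] = ½·((-16)·(8−(21/2)) + 18·(21/2−14) + (-2)·(14−8)) = ½·(40 − 63 − 12) = -35/2.
[B_1MB_3] = ½·((-16)·(45/4−(21/2)) + (-10/3)·(21/2−14) + (-2)·(14−(45/4))) = ½·(-12 + 35/3 − 11/2) = -35/12, so the ratio is (-35/12)/(-35/2) = 1/6.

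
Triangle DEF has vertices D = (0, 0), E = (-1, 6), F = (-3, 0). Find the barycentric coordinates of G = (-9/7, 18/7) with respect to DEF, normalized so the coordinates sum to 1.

(2/7, 3/7, 2/7)

Signed area of the reference triangle: [DEF] = ½·(0·(6−0) + (-1)·(0−0) + (-3)·(0−6)) = ½·(0 + 0 + 18) = 9.
[GEF] = ½·((-9/7)·(6−0) + (-1)·(0−(18/7)) + (-3)·(18/7−6)) = ½·(-54/7 + 18/7 + 72/7) = 18/7, so the D-coordinate is (18/7)/9 = 2/7.
[DGF] = ½·(0·(18/7−0) + (-9/7)·(0−0) + (-3)·(0−(18/7))) = ½·(0 + 0 + 54/7) = 27/7, so the E-coordinate is 3/7.
[DEG] = ½·(0·(6−(18/7)) + (-1)·(18/7−0) + (-9/7)·(0−6)) = ½·(0 − 18/7 + 54/7) = 18/7, so the F-coordinate is 2/7.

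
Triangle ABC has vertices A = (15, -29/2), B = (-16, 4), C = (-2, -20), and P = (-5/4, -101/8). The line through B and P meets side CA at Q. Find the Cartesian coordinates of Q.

(11/3, -109/6)

Barycentric coordinates of P with respect to ABC: (1/4, 1/4, 1/2).
On side CA the B-coordinate is zero; dropping P's B-weight 1/4 and renormalizing the remaining 1/2 : 1/4 gives weights 2/3, 1/3 on C, A.
Q = (2/3)·(-2, -20) + (1/3)·(15, -29/2) = (11/3, -109/6).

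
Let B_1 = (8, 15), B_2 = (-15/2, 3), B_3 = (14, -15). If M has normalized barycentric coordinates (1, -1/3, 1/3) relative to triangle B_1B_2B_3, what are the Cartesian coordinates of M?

M = 1·B_1 + (-1/3)·B_2 + (1/3)·B_3.
x-coordinate: 1·8 + (-1/3)·(-15/2) + (1/3)·14 = 91/6.
y-coordinate: 1·15 + (-1/3)·3 + (1/3)·(-15) = 9.

(91/6, 9)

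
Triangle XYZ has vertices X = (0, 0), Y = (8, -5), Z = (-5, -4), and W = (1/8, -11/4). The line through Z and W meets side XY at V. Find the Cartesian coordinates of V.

Barycentric coordinates of W with respect to XYZ: (3/8, 1/4, 3/8).
On side XY the Z-coordinate is zero; dropping W's Z-weight 3/8 and renormalizing the remaining 3/8 : 1/4 gives weights 3/5, 2/5 on X, Y.
V = (3/5)·(0, 0) + (2/5)·(8, -5) = (16/5, -2).

(16/5, -2)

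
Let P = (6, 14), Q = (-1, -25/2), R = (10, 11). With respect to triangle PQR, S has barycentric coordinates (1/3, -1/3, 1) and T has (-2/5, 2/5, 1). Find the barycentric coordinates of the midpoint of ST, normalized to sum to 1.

Since both coordinate triples sum to 1, the midpoint's barycentrics are the componentwise average.
(1/3+-2/5)/2 = -1/30; similarly 1/30 and 1.

(-1/30, 1/30, 1)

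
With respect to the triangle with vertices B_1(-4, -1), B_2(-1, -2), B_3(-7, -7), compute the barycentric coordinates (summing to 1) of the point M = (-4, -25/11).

(7/11, 2/11, 2/11)

Signed area of the reference triangle: [B_1B_2B_3] = ½·((-4)·(-2−(-7)) + (-1)·(-7−(-1)) + (-7)·(-1−(-2))) = ½·(-20 + 6 − 7) = -21/2.
[MB_2B_3] = ½·((-4)·(-2−(-7)) + (-1)·(-7−(-25/11)) + (-7)·(-25/11−(-2))) = ½·(-20 + 52/11 + 21/11) = -147/22, so the B_1-coordinate is (-147/22)/(-21/2) = 7/11.
[B_1MB_3] = ½·((-4)·(-25/11−(-7)) + (-4)·(-7−(-1)) + (-7)·(-1−(-25/11))) = ½·(-208/11 + 24 − 98/11) = -21/11, so the B_2-coordinate is 2/11.
[B_1B_2M] = ½·((-4)·(-2−(-25/11)) + (-1)·(-25/11−(-1)) + (-4)·(-1−(-2))) = ½·(-12/11 + 14/11 − 4) = -21/11, so the B_3-coordinate is 2/11.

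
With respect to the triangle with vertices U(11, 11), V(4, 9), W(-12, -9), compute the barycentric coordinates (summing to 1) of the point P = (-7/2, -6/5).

(3/10, 1/10, 3/5)

Signed area of the reference triangle: [UVW] = ½·(11·(9−(-9)) + 4·(-9−11) + (-12)·(11−9)) = ½·(198 − 80 − 24) = 47.
[PVW] = ½·((-7/2)·(9−(-9)) + 4·(-9−(-6/5)) + (-12)·(-6/5−9)) = ½·(-63 − 156/5 + 612/5) = 141/10, so the U-coordinate is (141/10)/47 = 3/10.
[UPW] = ½·(11·(-6/5−(-9)) + (-7/2)·(-9−11) + (-12)·(11−(-6/5))) = ½·(429/5 + 70 − 732/5) = 47/10, so the V-coordinate is 1/10.
[UVP] = ½·(11·(9−(-6/5)) + 4·(-6/5−11) + (-7/2)·(11−9)) = ½·(561/5 − 244/5 − 7) = 141/5, so the W-coordinate is 3/5.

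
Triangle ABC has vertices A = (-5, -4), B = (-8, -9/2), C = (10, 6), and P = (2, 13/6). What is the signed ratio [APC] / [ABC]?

1

[ABC] = ½·((-5)·(-9/2−6) + (-8)·(6−(-4)) + 10·(-4−(-9/2))) = ½·(105/2 − 80 + 5) = -45/4.
[APC] = ½·((-5)·(13/6−6) + 2·(6−(-4)) + 10·(-4−(13/6))) = ½·(115/6 + 20 − 185/3) = -45/4, so the ratio is (-45/4)/(-45/4) = 1.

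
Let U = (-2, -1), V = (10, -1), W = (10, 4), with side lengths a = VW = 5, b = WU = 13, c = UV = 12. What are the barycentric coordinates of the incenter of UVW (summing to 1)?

The incenter has barycentric coordinates proportional to the opposite side lengths: (5 : 13 : 12).
Normalizing by 5+13+12 = 30 gives (1/6, 13/30, 2/5).

(1/6, 13/30, 2/5)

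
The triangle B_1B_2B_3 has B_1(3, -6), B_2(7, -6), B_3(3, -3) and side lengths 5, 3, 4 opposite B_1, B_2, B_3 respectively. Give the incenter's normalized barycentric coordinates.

The incenter has barycentric coordinates proportional to the opposite side lengths: (5 : 3 : 4).
Normalizing by 5+3+4 = 12 gives (5/12, 1/4, 1/3).

(5/12, 1/4, 1/3)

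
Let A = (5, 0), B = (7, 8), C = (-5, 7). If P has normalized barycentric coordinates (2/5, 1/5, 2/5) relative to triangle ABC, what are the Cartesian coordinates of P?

P = (2/5)·A + (1/5)·B + (2/5)·C.
x-coordinate: (2/5)·5 + (1/5)·7 + (2/5)·(-5) = 7/5.
y-coordinate: (2/5)·0 + (1/5)·8 + (2/5)·7 = 22/5.

(7/5, 22/5)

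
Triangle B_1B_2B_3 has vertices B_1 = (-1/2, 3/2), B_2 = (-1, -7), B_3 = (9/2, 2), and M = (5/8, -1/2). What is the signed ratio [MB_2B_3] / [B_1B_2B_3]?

1/2

[B_1B_2B_3] = ½·((-1/2)·(-7−2) + (-1)·(2−(3/2)) + (9/2)·(3/2−(-7))) = ½·(9/2 − 1/2 + 153/4) = 169/8.
[MB_2B_3] = ½·((5/8)·(-7−2) + (-1)·(2−(-1/2)) + (9/2)·(-1/2−(-7))) = ½·(-45/8 − 5/2 + 117/4) = 169/16, so the ratio is (169/16)/(169/8) = 1/2.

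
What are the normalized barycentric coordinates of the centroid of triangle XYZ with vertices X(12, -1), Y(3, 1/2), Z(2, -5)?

(1/3, 1/3, 1/3)

The centroid is the average of the vertices, so each weight is 1/3.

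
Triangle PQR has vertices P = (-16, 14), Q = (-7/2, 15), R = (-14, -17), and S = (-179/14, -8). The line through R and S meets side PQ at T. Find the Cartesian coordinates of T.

Barycentric coordinates of S with respect to PQR: (1/7, 1/7, 5/7).
On side PQ the R-coordinate is zero; dropping S's R-weight 5/7 and renormalizing the remaining 1/7 : 1/7 gives weights 1/2, 1/2 on P, Q.
T = (1/2)·(-16, 14) + (1/2)·(-7/2, 15) = (-39/4, 29/2).

(-39/4, 29/2)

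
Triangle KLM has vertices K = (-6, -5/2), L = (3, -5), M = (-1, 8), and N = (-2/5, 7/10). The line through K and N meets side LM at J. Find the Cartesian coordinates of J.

Barycentric coordinates of N with respect to KLM: (1/5, 2/5, 2/5).
On side LM the K-coordinate is zero; dropping N's K-weight 1/5 and renormalizing the remaining 2/5 : 2/5 gives weights 1/2, 1/2 on L, M.
J = (1/2)·(3, -5) + (1/2)·(-1, 8) = (1, 3/2).

(1, 3/2)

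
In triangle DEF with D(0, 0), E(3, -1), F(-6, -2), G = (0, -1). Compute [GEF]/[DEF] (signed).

[DEF] = ½·(0·(-1−(-2)) + 3·(-2−0) + (-6)·(0−(-1))) = ½·(0 − 6 − 6) = -6.
[GEF] = ½·(0·(-1−(-2)) + 3·(-2−(-1)) + (-6)·(-1−(-1))) = ½·(0 − 3 + 0) = -3/2, so the ratio is (-3/2)/(-6) = 1/4.

1/4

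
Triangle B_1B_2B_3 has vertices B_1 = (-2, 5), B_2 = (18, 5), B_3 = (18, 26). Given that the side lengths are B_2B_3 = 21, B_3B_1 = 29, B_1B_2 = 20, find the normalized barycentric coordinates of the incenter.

The incenter has barycentric coordinates proportional to the opposite side lengths: (21 : 29 : 20).
Normalizing by 21+29+20 = 70 gives (3/10, 29/70, 2/7).

(3/10, 29/70, 2/7)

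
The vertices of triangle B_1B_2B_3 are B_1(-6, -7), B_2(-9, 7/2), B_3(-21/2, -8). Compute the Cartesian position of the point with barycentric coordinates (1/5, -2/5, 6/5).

M = (1/5)·B_1 + (-2/5)·B_2 + (6/5)·B_3.
x-coordinate: (1/5)·(-6) + (-2/5)·(-9) + (6/5)·(-21/2) = -51/5.
y-coordinate: (1/5)·(-7) + (-2/5)·(7/2) + (6/5)·(-8) = -62/5.

(-51/5, -62/5)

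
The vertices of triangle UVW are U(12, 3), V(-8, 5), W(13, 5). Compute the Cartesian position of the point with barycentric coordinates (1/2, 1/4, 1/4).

(29/4, 4)

P = (1/2)·U + (1/4)·V + (1/4)·W.
x-coordinate: (1/2)·12 + (1/4)·(-8) + (1/4)·13 = 29/4.
y-coordinate: (1/2)·3 + (1/4)·5 + (1/4)·5 = 4.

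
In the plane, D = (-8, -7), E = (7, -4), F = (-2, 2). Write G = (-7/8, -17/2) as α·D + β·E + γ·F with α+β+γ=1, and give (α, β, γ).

(3/4, 5/8, -3/8)

Signed area of the reference triangle: [DEF] = ½·((-8)·(-4−2) + 7·(2−(-7)) + (-2)·(-7−(-4))) = ½·(48 + 63 + 6) = 117/2.
[GEF] = ½·((-7/8)·(-4−2) + 7·(2−(-17/2)) + (-2)·(-17/2−(-4))) = ½·(21/4 + 147/2 + 9) = 351/8, so the D-coordinate is (351/8)/(117/2) = 3/4.
[DGF] = ½·((-8)·(-17/2−2) + (-7/8)·(2−(-7)) + (-2)·(-7−(-17/2))) = ½·(84 − 63/8 − 3) = 585/16, so the E-coordinate is 5/8.
[DEG] = ½·((-8)·(-4−(-17/2)) + 7·(-17/2−(-7)) + (-7/8)·(-7−(-4))) = ½·(-36 − 21/2 + 21/8) = -351/16, so the F-coordinate is -3/8.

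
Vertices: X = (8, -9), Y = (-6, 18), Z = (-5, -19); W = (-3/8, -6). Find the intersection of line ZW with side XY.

Barycentric coordinates of W with respect to XYZ: (3/8, 1/4, 3/8).
On side XY the Z-coordinate is zero; dropping W's Z-weight 3/8 and renormalizing the remaining 3/8 : 1/4 gives weights 3/5, 2/5 on X, Y.
V = (3/5)·(8, -9) + (2/5)·(-6, 18) = (12/5, 9/5).

(12/5, 9/5)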